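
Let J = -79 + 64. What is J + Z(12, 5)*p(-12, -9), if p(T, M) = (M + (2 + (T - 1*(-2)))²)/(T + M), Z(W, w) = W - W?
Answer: -15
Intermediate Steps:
J = -15
Z(W, w) = 0
p(T, M) = (M + (4 + T)²)/(M + T) (p(T, M) = (M + (2 + (T + 2))²)/(M + T) = (M + (2 + (2 + T))²)/(M + T) = (M + (4 + T)²)/(M + T))
J + Z(12, 5)*p(-12, -9) = -15 + 0*((-9 + (4 - 12)²)/(-9 - 12)) = -15 + 0*((-9 + (-8)²)/(-21)) = -15 + 0*(-(-9 + 64)/21) = -15 + 0*(-1/21*55) = -15 + 0*(-55/21) = -15 + 0 = -15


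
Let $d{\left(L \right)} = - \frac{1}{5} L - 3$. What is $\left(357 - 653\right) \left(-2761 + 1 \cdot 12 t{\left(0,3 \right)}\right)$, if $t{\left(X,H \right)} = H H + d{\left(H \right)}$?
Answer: $\frac{3990376}{5} \approx 7.9808 \cdot 10^{5}$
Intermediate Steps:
$d{\left(L \right)} = -3 - \frac{L}{5}$ ($d{\left(L \right)} = \left(-1\right) \frac{1}{5} L - 3 = - \frac{L}{5} - 3 = -3 - \frac{L}{5}$)
$t{\left(X,H \right)} = -3 + H^{2} - \frac{H}{5}$ ($t{\left(X,H \right)} = H H - \left(3 + \frac{H}{5}\right) = H^{2} - \left(3 + \frac{H}{5}\right) = -3 + H^{2} - \frac{H}{5}$)
$\left(357 - 653\right) \left(-2761 + 1 \cdot 12 t{\left(0,3 \right)}\right) = \left(357 - 653\right) \left(-2761 + 1 \cdot 12 \left(-3 + 3^{2} - \frac{3}{5}\right)\right) = - 296 \left(-2761 + 12 \left(-3 + 9 - \frac{3}{5}\right)\right) = - 296 \left(-2761 + 12 \cdot \frac{27}{5}\right) = - 296 \left(-2761 + \frac{324}{5}\right) = \left(-296\right) \left(- \frac{13481}{5}\right) = \frac{3990376}{5}$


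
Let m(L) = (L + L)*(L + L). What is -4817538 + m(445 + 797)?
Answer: 1352718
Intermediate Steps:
m(L) = 4*L² (m(L) = (2*L)*(2*L) = 4*L²)
-4817538 + m(445 + 797) = -4817538 + 4*(445 + 797)² = -4817538 + 4*1242² = -4817538 + 4*1542564 = -4817538 + 6170256 = 1352718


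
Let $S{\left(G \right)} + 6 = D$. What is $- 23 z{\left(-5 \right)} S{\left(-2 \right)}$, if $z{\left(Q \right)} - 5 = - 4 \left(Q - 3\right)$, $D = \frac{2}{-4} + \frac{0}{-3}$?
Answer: $\frac{11063}{2} \approx 5531.5$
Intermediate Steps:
$D = - \frac{1}{2}$ ($D = 2 \left(- \frac{1}{4}\right) + 0 \left(- \frac{1}{3}\right) = - \frac{1}{2} + 0 = - \frac{1}{2} \approx -0.5$)
$S{\left(G \right)} = - \frac{13}{2}$ ($S{\left(G \right)} = -6 - \frac{1}{2} = - \frac{13}{2}$)
$z{\left(Q \right)} = 17 - 4 Q$ ($z{\left(Q \right)} = 5 - 4 \left(Q - 3\right) = 5 - 4 \left(-3 + Q\right) = 5 - \left(-12 + 4 Q\right) = 17 - 4 Q$)
$- 23 z{\left(-5 \right)} S{\left(-2 \right)} = - 23 \left(17 - -20\right) \left(- \frac{13}{2}\right) = - 23 \left(17 + 20\right) \left(- \frac{13}{2}\right) = \left(-23\right) 37 \left(- \frac{13}{2}\right) = \left(-851\right) \left(- \frac{13}{2}\right) = \frac{11063}{2}$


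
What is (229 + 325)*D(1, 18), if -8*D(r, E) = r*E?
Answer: -2493/2 ≈ -1246.5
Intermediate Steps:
D(r, E) = -E*r/8 (D(r, E) = -r*E/8 = -E*r/8)
(229 + 325)*D(1, 18) = (229 + 325)*(-1/8*18*1) = 554*(-9/4) = -2493/2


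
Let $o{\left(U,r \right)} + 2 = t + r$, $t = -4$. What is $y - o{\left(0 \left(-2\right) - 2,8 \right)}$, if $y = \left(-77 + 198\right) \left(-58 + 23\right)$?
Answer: $-4237$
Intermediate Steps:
$y = -4235$ ($y = 121 \left(-35\right) = -4235$)
$o{\left(U,r \right)} = -6 + r$ ($o{\left(U,r \right)} = -2 + \left(-4 + r\right) = -6 + r$)
$y - o{\left(0 \left(-2\right) - 2,8 \right)} = -4235 - \left(-6 + 8\right) = -4235 - 2 = -4237$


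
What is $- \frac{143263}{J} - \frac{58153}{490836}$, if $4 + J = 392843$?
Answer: $- \frac{93163404235}{192819523404} \approx -0.48316$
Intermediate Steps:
$J = 392839$ ($J = -4 + 392843 = 392839$)
$- \frac{143263}{J} - \frac{58153}{490836} = - \frac{143263}{392839} - \frac{58153}{490836} = - \frac{93163404235}{192819523404}$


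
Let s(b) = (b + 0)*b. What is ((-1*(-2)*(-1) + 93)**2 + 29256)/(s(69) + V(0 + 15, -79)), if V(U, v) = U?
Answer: 37537/4776 ≈ 7.8595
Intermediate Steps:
s(b) = b**2 (s(b) = b*b = b**2)
((-1*(-2)*(-1) + 93)**2 + 29256)/(s(69) + V(0 + 15, -79)) = ((-1*(-2)*(-1) + 93)**2 + 29256)/(69**2 + (0 + 15)) = ((2*(-1) + 93)**2 + 29256)/(4761 + 15) = ((-2 + 93)**2 + 29256)/4776 = (91**2 + 29256)*(1/4776) = (8281 + 29256)*(1/4776) = 37537*(1/4776) = 37537/4776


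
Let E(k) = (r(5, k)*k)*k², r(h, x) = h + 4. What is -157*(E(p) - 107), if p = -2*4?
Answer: 740255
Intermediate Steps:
p = -8
r(h, x) = 4 + h
E(k) = 9*k³ (E(k) = ((4 + 5)*k)*k² = (9*k)*k² = 9*k³)
-157*(E(p) - 107) = -157*(9*(-8)³ - 107) = -157*(9*(-512) - 107) = -157*(-4608 - 107) = -157*(-4715) = 740255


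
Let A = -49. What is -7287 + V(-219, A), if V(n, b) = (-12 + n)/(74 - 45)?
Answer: -211554/29 ≈ -7295.0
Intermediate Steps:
V(n, b) = -12/29 + n/29 (V(n, b) = (-12 + n)/29 = (-12 + n)*(1/29) = -12/29 + n/29)
-7287 + V(-219, A) = -7287 + (-12/29 + (1/29)*(-219)) = -7287 + (-12/29 - 219/29) = -7287 - 231/29 = -211554/29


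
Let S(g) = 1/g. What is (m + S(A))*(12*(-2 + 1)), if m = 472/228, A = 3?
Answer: -548/19 ≈ -28.842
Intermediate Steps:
m = 118/57 (m = 472*(1/228) = 118/57 ≈ 2.0702)
(m + S(A))*(12*(-2 + 1)) = (118/57 + 1/3)*(12*(-2 + 1)) = (118/57 + 1/3)*(12*(-1)) = (137/57)*(-12) = -548/19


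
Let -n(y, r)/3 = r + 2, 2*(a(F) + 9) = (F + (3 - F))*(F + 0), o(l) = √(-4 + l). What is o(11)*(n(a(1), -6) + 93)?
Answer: 105*√7 ≈ 277.80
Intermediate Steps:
a(F) = -9 + 3*F/2 (a(F) = -9 + ((F + (3 - F))*(F + 0))/2 = -9 + (3*F)/2 = -9 + 3*F/2)
n(y, r) = -6 - 3*r (n(y, r) = -3*(r + 2) = -3*(2 + r) = -6 - 3*r)
o(11)*(n(a(1), -6) + 93) = √(-4 + 11)*((-6 - 3*(-6)) + 93) = √7*((-6 + 18) + 93) = √7*(12 + 93) = √7*105 = 105*√7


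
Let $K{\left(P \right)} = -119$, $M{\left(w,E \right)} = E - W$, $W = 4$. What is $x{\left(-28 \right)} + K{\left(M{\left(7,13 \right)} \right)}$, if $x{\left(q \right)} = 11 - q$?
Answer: $-80$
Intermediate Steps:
$M{\left(w,E \right)} = -4 + E$ ($M{\left(w,E \right)} = E - 4 = -4 + E$)
$x{\left(-28 \right)} + K{\left(M{\left(7,13 \right)} \right)} = \left(11 - -28\right) - 119 = \left(11 + 28\right) - 119 = 39 - 119 = -80$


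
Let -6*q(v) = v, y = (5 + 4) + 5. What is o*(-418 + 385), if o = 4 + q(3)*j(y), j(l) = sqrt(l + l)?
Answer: -132 + 33*sqrt(7) ≈ -44.690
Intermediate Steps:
y = 14 (y = 9 + 5 = 14)
j(l) = sqrt(2)*sqrt(l) (j(l) = sqrt(2*l) = sqrt(2)*sqrt(l))
q(v) = -v/6
o = 4 - sqrt(7) (o = 4 + (-1/6*3)*(sqrt(2)*sqrt(14)) = 4 - sqrt(7) ≈ 1.3542)
o*(-418 + 385) = (4 - sqrt(7))*(-418 + 385) = (4 - sqrt(7))*(-33) = -132 + 33*sqrt(7)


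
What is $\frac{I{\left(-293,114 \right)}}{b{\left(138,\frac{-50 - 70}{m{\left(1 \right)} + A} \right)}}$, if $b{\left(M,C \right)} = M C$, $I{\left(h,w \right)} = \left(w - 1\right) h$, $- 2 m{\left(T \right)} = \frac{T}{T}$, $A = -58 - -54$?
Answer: $- \frac{33109}{3680} \approx -8.997$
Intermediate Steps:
$A = -4$ ($A = -58 + 54 = -4$)
$m{\left(T \right)} = - \frac{1}{2}$ ($m{\left(T \right)} = - \frac{T \frac{1}{T}}{2} = \left(- \frac{1}{2}\right) 1 = - \frac{1}{2}$)
$I{\left(h,w \right)} = h \left(-1 + w\right)$ ($I{\left(h,w \right)} = \left(w - 1\right) h = \left(-1 + w\right) h = h \left(-1 + w\right)$)
$b{\left(M,C \right)} = C M$
$\frac{I{\left(-293,114 \right)}}{b{\left(138,\frac{-50 - 70}{m{\left(1 \right)} + A} \right)}} = \frac{\left(-293\right) \left(-1 + 114\right)}{\frac{-50 - 70}{- \frac{1}{2} - 4} \cdot 138} = \frac{\left(-293\right) 113}{- \frac{120}{- \frac{9}{2}} \cdot 138} = - \frac{33109}{\left(-120\right) \left(- \frac{2}{9}\right) 138} = - \frac{33109}{\frac{80}{3} \cdot 138} = - \frac{33109}{3680}$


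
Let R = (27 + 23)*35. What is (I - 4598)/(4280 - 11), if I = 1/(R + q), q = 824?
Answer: -11835251/10988406 ≈ -1.0771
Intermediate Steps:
R = 1750 (R = 50*35 = 1750)
I = 1/2574 (I = 1/(1750 + 824) = 1/2574 ≈ 0.00038850)
(I - 4598)/(4280 - 11) = (1/2574 - 4598)/(4280 - 11) = -11835251/2574/4269 = -11835251/2574*1/4269 = -11835251/10988406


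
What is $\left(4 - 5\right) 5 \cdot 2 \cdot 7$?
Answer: $-70$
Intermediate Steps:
$\left(4 - 5\right) 5 \cdot 2 \cdot 7 = \left(-1\right) 5 \cdot 2 \cdot 7 = \left(-5\right) 2 \cdot 7 = \left(-10\right) 7 = -70$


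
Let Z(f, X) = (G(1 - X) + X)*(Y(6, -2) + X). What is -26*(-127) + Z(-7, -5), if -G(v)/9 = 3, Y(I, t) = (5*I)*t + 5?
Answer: 5222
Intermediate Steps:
Y(I, t) = 5 + 5*I*t (Y(I, t) = 5*I*t + 5 = 5 + 5*I*t)
G(v) = -27 (G(v) = -9*3 = -27)
Z(f, X) = (-55 + X)*(-27 + X) (Z(f, X) = (-27 + X)*((5 + 5*6*(-2)) + X) = (-27 + X)*((5 - 60) + X) = (-27 + X)*(-55 + X) = (-55 + X)*(-27 + X))
-26*(-127) + Z(-7, -5) = -26*(-127) + (1485 + (-5)² - 82*(-5)) = 3302 + (1485 + 25 + 410) = 3302 + 1920 = 5222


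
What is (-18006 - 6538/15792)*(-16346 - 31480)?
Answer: 161900854185/188 ≈ 8.6117e+8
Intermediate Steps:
(-18006 - 6538/15792)*(-16346 - 31480) = (-18006 - 6538*1/15792)*(-47826) = (-18006 - 467/1128)*(-47826) = -20311235/1128*(-47826) = 161900854185/188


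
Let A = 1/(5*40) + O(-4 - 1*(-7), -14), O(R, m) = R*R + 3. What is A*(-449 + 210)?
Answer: -573839/200 ≈ -2869.2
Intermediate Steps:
O(R, m) = 3 + R**2 (O(R, m) = R**2 + 3 = 3 + R**2)
A = 2401/200 (A = 1/(5*40) + (3 + (-4 - 1*(-7))**2) = 1/200 + (3 + (-4 + 7)**2) = 1/200 + (3 + 3**2) = 1/200 + (3 + 9) = 1/200 + 12 = 2401/200 ≈ 12.005)
A*(-449 + 210) = 2401*(-449 + 210)/200 = (2401/200)*(-239) = -573839/200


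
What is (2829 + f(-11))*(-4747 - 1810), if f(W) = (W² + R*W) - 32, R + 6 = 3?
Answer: -19349707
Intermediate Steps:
R = -3 (R = -6 + 3 = -3)
f(W) = -32 + W² - 3*W (f(W) = (W² - 3*W) - 32 = -32 + W² - 3*W)
(2829 + f(-11))*(-4747 - 1810) = (2829 + (-32 + (-11)² - 3*(-11)))*(-4747 - 1810) = (2829 + (-32 + 121 + 33))*(-6557) = (2829 + 122)*(-6557) = 2951*(-6557) = -19349707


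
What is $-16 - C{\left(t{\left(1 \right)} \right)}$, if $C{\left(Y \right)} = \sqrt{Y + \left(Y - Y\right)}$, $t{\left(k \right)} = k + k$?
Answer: $-16 - \sqrt{2} \approx -17.414$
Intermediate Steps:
$t{\left(k \right)} = 2 k$
$C{\left(Y \right)} = \sqrt{Y}$ ($C{\left(Y \right)} = \sqrt{Y + 0} = \sqrt{Y}$)
$-16 - C{\left(t{\left(1 \right)} \right)} = -16 - \sqrt{2 \cdot 1} = -16 - \sqrt{2}$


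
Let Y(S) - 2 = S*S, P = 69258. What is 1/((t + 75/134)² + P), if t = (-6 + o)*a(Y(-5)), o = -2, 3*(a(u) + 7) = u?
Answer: 17956/1247877409 ≈ 1.4389e-5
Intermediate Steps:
Y(S) = 2 + S² (Y(S) = 2 + S*S = 2 + S²)
a(u) = -7 + u/3
t = -16 (t = (-6 - 2)*(-7 + (2 + (-5)²)/3) = -8*(-7 + (2 + 25)/3) = -8*(-7 + (⅓)*27) = -8*(-7 + 9) = -8*2 = -16)
1/((t + 75/134)² + P) = 1/((-16 + 75/134)² + 69258) = 1/((-2069/134)² + 69258) = 1/(4280761/17956 + 69258) = 1/(1247877409/17956) = 17956/1247877409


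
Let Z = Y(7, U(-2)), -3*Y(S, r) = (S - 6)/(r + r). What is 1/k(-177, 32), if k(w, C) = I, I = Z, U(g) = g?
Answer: 12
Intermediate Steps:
Y(S, r) = -(-6 + S)/(6*r) (Y(S, r) = -(S - 6)/(3*(r + r)) = -(-6 + S)/(3*(2*r)) = -(-6 + S)*1/(2*r)/3 = -(-6 + S)/(6*r))
Z = 1/12 (Z = (⅙)*(6 - 1*7)/(-2) = (⅙)*(-½)*(6 - 7) = (⅙)*(-½)*(-1) = 1/12 ≈ 0.083333)
I = 1/12 ≈ 0.083333
k(w, C) = 1/12
1/k(-177, 32) = 1/(1/12) = 12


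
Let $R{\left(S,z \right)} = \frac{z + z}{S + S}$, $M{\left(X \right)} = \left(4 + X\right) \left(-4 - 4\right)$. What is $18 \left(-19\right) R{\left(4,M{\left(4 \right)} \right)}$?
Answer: $5472$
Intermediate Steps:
$M{\left(X \right)} = -32 - 8 X$ ($M{\left(X \right)} = \left(4 + X\right) \left(-8\right) = -32 - 8 X$)
$R{\left(S,z \right)} = \frac{z}{S}$ ($R{\left(S,z \right)} = \frac{2 z}{2 S} = 2 z \frac{1}{2 S} = \frac{z}{S}$)
$18 \left(-19\right) R{\left(4,M{\left(4 \right)} \right)} = 18 \left(-19\right) \frac{-32 - 32}{4} = - 342 \left(-32 - 32\right) \frac{1}{4} = - 342 \left(\left(-64\right) \frac{1}{4}\right) = \left(-342\right) \left(-16\right) = 5472$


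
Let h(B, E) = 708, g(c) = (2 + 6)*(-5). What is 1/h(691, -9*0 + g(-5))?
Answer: 1/708 ≈ 0.0014124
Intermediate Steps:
g(c) = -40 (g(c) = 8*(-5) = -40)
1/h(691, -9*0 + g(-5)) = 1/708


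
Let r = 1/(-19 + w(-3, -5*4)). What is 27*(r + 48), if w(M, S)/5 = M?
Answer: 44037/34 ≈ 1295.2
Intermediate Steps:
w(M, S) = 5*M
r = -1/34 (r = 1/(-19 + 5*(-3)) = 1/(-19 - 15) = 1/(-34) = -1/34 ≈ -0.029412)
27*(r + 48) = 27*(-1/34 + 48) = 27*(1631/34) = 44037/34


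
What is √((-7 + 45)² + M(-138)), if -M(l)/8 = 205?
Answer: 14*I ≈ 14.0*I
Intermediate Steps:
M(l) = -1640 (M(l) = -8*205 = -1640)
√((-7 + 45)² + M(-138)) = √((-7 + 45)² - 1640) = √(38² - 1640) = √(1444 - 1640) = √(-196) = 14*I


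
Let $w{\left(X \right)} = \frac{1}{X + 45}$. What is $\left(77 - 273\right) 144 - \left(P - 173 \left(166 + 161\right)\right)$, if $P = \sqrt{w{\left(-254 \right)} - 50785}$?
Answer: $28347 - \frac{i \sqrt{2218339794}}{209} \approx 28347.0 - 225.36 i$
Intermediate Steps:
$w{\left(X \right)} = \frac{1}{45 + X}$
$P = \frac{i \sqrt{2218339794}}{209}$ ($P = \sqrt{\frac{1}{45 - 254} - 50785} = \sqrt{\frac{1}{-209} - 50785} = \sqrt{- \frac{1}{209} - 50785} = \sqrt{- \frac{10614066}{209}} = \frac{i \sqrt{2218339794}}{209} \approx 225.36 i$)
$\left(77 - 273\right) 144 - \left(P - 173 \left(166 + 161\right)\right) = \left(77 - 273\right) 144 - \left(\frac{i \sqrt{2218339794}}{209} - 173 \left(166 + 161\right)\right) = \left(-196\right) 144 - \left(\frac{i \sqrt{2218339794}}{209} - 173 \cdot 327\right) = -28224 - \left(\frac{i \sqrt{2218339794}}{209} - 56571\right) = -28224 - \left(-56571 + \frac{i \sqrt{2218339794}}{209}\right) = -28224 + \left(56571 - \frac{i \sqrt{2218339794}}{209}\right) = 28347 - \frac{i \sqrt{2218339794}}{209}$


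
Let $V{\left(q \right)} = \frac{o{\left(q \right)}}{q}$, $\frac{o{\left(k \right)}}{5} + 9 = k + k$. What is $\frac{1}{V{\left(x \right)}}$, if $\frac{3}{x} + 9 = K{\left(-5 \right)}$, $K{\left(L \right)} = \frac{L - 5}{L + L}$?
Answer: $\frac{1}{130} \approx 0.0076923$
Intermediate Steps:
$o{\left(k \right)} = -45 + 10 k$ ($o{\left(k \right)} = -45 + 5 \left(k + k\right) = -45 + 5 \cdot 2 k = -45 + 10 k$)
$K{\left(L \right)} = \frac{-5 + L}{2 L}$ ($K{\left(L \right)} = \frac{L - 5}{2 L} = \left(L - 5\right) \frac{1}{2 L} = \left(-5 + L\right) \frac{1}{2 L} = \frac{-5 + L}{2 L}$)
$x = - \frac{3}{8}$ ($x = \frac{3}{-9 + \frac{-5 - 5}{2 \left(-5\right)}} = \frac{3}{-9 + \frac{1}{2} \left(- \frac{1}{5}\right) \left(-10\right)} = \frac{3}{-9 + 1} = \frac{3}{-8} = 3 \left(- \frac{1}{8}\right) = - \frac{3}{8} \approx -0.375$)
$V{\left(q \right)} = \frac{-45 + 10 q}{q}$
$\frac{1}{V{\left(x \right)}} = \frac{1}{10 - \frac{45}{- \frac{3}{8}}} = \frac{1}{10 - -120} = \frac{1}{10 + 120} = \frac{1}{130}$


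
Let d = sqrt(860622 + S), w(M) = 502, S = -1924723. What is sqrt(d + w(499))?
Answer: sqrt(502 + I*sqrt(1064101)) ≈ 28.716 + 17.961*I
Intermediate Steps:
d = I*sqrt(1064101) (d = sqrt(860622 - 1924723) = sqrt(-1064101) = I*sqrt(1064101) ≈ 1031.6*I)
sqrt(d + w(499)) = sqrt(I*sqrt(1064101) + 502) = sqrt(502 + I*sqrt(1064101))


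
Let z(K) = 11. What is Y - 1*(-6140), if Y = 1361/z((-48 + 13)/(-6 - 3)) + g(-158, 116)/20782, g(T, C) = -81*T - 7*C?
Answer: 716016214/114301 ≈ 6264.3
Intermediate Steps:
Y = 14208074/114301 (Y = 1361/11 + (-81*(-158) - 7*116)/20782 = 1361*(1/11) + (12798 - 812)*(1/20782) = 1361/11 + 11986*(1/20782) = 1361/11 + 5993/10391 = 14208074/114301 ≈ 124.30)
Y - 1*(-6140) = 14208074/114301 - 1*(-6140) = 14208074/114301 + 6140 = 716016214/114301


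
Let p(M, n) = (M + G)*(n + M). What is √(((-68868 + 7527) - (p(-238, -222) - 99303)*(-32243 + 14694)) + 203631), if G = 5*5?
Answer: 81*I*√3517 ≈ 4803.6*I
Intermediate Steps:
G = 25
p(M, n) = (25 + M)*(M + n) (p(M, n) = (M + 25)*(n + M) = (25 + M)*(M + n))
√(((-68868 + 7527) - (p(-238, -222) - 99303)*(-32243 + 14694)) + 203631) = √(((-68868 + 7527) - (((-238)² + 25*(-238) + 25*(-222) - 238*(-222)) - 99303)*(-32243 + 14694)) + 203631) = √((-61341 - ((56644 - 5950 - 5550 + 52836) - 99303)*(-17549)) + 203631) = √((-61341 - (97980 - 99303)*(-17549)) + 203631) = √((-61341 - (-1323)*(-17549)) + 203631) = √((-61341 - 1*23217327) + 203631) = √((-61341 - 23217327) + 203631) = √(-23278668 + 203631) = √(-23075037) = 81*I*√3517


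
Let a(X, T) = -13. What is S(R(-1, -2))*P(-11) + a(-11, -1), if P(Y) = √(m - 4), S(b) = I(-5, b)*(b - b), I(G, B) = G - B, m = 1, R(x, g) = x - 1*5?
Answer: -13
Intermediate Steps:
R(x, g) = -5 + x (R(x, g) = x - 5 = -5 + x)
S(b) = 0 (S(b) = (-5 - b)*(b - b) = (-5 - b)*0 = 0)
P(Y) = I*√3 (P(Y) = √(1 - 4) = √(-3) = I*√3)
S(R(-1, -2))*P(-11) + a(-11, -1) = 0*(I*√3) - 13 = 0 - 13 = -13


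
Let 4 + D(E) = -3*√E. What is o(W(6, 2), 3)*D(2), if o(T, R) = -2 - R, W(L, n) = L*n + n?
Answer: 20 + 15*√2 ≈ 41.213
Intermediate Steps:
W(L, n) = n + L*n
D(E) = -4 - 3*√E
o(W(6, 2), 3)*D(2) = (-2 - 1*3)*(-4 - 3*√2) = (-2 - 3)*(-4 - 3*√2) = -5*(-4 - 3*√2) = 20 + 15*√2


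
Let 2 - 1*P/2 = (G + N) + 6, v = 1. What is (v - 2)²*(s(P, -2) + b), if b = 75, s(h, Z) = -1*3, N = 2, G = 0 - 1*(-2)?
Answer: 72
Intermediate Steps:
G = 2 (G = 0 + 2 = 2)
P = -16 (P = 4 - 2*((2 + 2) + 6) = 4 - 2*(4 + 6) = 4 - 2*10 = 4 - 20 = -16)
s(h, Z) = -3
(v - 2)²*(s(P, -2) + b) = (1 - 2)²*(-3 + 75) = (-1)²*72 = 1*72 = 72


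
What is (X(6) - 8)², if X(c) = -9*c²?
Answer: 110224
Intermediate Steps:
(X(6) - 8)² = (-9*6² - 8)² = (-9*36 - 8)² = (-324 - 8)² = (-332)² = 110224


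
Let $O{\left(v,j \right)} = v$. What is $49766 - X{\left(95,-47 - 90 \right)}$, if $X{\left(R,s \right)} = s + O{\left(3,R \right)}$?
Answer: $49900$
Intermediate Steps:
$X{\left(R,s \right)} = 3 + s$ ($X{\left(R,s \right)} = s + 3 = 3 + s$)
$49766 - X{\left(95,-47 - 90 \right)} = 49766 - \left(3 - 137\right) = 49766 - -134 = 49766 + 134 = 49900$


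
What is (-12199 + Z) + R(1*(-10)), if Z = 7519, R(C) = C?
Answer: -4690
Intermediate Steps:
(-12199 + Z) + R(1*(-10)) = (-12199 + 7519) + 1*(-10) = -4680 - 10 = -4690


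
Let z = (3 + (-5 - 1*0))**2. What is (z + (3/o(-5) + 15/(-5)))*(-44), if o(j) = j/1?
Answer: -88/5 ≈ -17.600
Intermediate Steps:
o(j) = j (o(j) = j*1 = j)
z = 4 (z = (3 + (-5 + 0))**2 = (3 - 5)**2 = (-2)**2 = 4)
(z + (3/o(-5) + 15/(-5)))*(-44) = (4 + (3/(-5) + 15/(-5)))*(-44) = (4 + (3*(-1/5) + 15*(-1/5)))*(-44) = (4 + (-3/5 - 3))*(-44) = (4 - 18/5)*(-44) = (2/5)*(-44) = -88/5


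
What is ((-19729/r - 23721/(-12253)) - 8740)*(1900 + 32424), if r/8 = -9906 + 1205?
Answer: -63950011744324855/213226706 ≈ -2.9992e+8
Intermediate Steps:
r = -69608 (r = 8*(-9906 + 1205) = 8*(-8701) = -69608)
((-19729/r - 23721/(-12253)) - 8740)*(1900 + 32424) = ((-19729/(-69608) - 23721/(-12253)) - 8740)*(1900 + 32424) = ((-19729*(-1/69608) - 23721*(-1/12253)) - 8740)*34324 = ((19729/69608 + 23721/12253) - 8740)*34324 = (1892910805/852906824 - 8740)*34324 = -7452512730955/852906824*34324 = -63950011744324855/213226706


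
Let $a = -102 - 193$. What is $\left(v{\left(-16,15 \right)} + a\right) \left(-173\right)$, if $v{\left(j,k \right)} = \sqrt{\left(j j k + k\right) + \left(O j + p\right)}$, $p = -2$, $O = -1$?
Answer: $51035 - 173 \sqrt{3869} \approx 40274.0$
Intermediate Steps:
$v{\left(j,k \right)} = \sqrt{-2 + k - j + k j^{2}}$ ($v{\left(j,k \right)} = \sqrt{\left(j j k + k\right) - \left(2 + j\right)} = \sqrt{\left(j^{2} k + k\right) - \left(2 + j\right)} = \sqrt{\left(k j^{2} + k\right) - \left(2 + j\right)} = \sqrt{\left(k + k j^{2}\right) - \left(2 + j\right)} = \sqrt{-2 + k - j + k j^{2}}$)
$a = -295$ ($a = -102 - 193 = -295$)
$\left(v{\left(-16,15 \right)} + a\right) \left(-173\right) = \left(\sqrt{-2 + 15 - -16 + 15 \left(-16\right)^{2}} - 295\right) \left(-173\right) = \left(\sqrt{-2 + 15 + 16 + 15 \cdot 256} - 295\right) \left(-173\right) = \left(\sqrt{-2 + 15 + 16 + 3840} - 295\right) \left(-173\right) = \left(\sqrt{3869} - 295\right) \left(-173\right) = \left(-295 + \sqrt{3869}\right) \left(-173\right) = 51035 - 173 \sqrt{3869}$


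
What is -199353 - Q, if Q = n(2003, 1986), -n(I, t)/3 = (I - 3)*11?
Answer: -133353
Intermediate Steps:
n(I, t) = 99 - 33*I (n(I, t) = -3*(I - 3)*11 = -3*(-3 + I)*11 = -3*(-33 + 11*I) = 99 - 33*I)
Q = -66000 (Q = 99 - 33*2003 = 99 - 66099 = -66000)
-199353 - Q = -199353 - 1*(-66000) = -199353 + 66000 = -133353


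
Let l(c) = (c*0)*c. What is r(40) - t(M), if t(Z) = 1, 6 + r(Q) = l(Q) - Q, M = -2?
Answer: -47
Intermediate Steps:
l(c) = 0 (l(c) = 0*c = 0)
r(Q) = -6 - Q (r(Q) = -6 + (0 - Q) = -6 - Q)
r(40) - t(M) = (-6 - 1*40) - 1*1 = (-6 - 40) - 1 = -46 - 1 = -47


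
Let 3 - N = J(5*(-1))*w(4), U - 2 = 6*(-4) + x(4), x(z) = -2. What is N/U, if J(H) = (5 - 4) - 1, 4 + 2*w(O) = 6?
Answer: -⅛ ≈ -0.12500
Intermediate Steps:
w(O) = 1 (w(O) = -2 + (½)*6 = -2 + 3 = 1)
U = -24 (U = 2 + (6*(-4) - 2) = 2 + (-24 - 2) = 2 - 26 = -24)
J(H) = 0 (J(H) = 1 - 1 = 0)
N = 3 (N = 3 - 0 = 3 - 1*0 = 3 + 0 = 3)
N/U = 3/(-24) = 3*(-1/24) = -⅛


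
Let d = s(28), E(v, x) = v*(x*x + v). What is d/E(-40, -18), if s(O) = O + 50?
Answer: -39/5680 ≈ -0.0068662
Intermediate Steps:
s(O) = 50 + O
E(v, x) = v*(v + x²) (E(v, x) = v*(x² + v) = v*(v + x²))
d = 78 (d = 50 + 28 = 78)
d/E(-40, -18) = 78/((-40*(-40 + (-18)²))) = 78/((-40*(-40 + 324))) = 78/((-40*284)) = 78/(-11360) = 78*(-1/11360) = -39/5680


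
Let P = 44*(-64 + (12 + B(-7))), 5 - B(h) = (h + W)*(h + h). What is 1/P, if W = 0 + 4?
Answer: -1/3916 ≈ -0.00025536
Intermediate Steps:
W = 4
B(h) = 5 - 2*h*(4 + h) (B(h) = 5 - (h + 4)*(h + h) = 5 - (4 + h)*2*h = 5 - 2*h*(4 + h))
P = -3916 (P = 44*(-64 + (12 + (5 - 8*(-7) - 2*(-7)**2))) = 44*(-64 + (12 + (5 + 56 - 2*49))) = 44*(-64 + (12 + (5 + 56 - 98))) = 44*(-64 + (12 - 37)) = 44*(-64 - 25) = 44*(-89) = -3916)
1/P = 1/(-3916) = -1/3916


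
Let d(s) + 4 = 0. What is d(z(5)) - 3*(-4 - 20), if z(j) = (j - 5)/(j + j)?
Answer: 68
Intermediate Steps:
z(j) = (-5 + j)/(2*j) (z(j) = (-5 + j)/((2*j)) = (-5 + j)*(1/(2*j)) = (-5 + j)/(2*j))
d(s) = -4 (d(s) = -4 + 0 = -4)
d(z(5)) - 3*(-4 - 20) = -4 - 3*(-4 - 20) = -4 - 3*(-24) = -4 + 72 = 68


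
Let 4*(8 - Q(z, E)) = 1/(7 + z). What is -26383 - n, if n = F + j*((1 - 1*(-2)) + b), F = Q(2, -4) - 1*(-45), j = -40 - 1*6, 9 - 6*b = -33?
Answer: -935135/36 ≈ -25976.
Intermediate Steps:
b = 7 (b = 3/2 - ⅙*(-33) = 3/2 + 11/2 = 7)
Q(z, E) = 8 - 1/(4*(7 + z))
j = -46 (j = -40 - 6 = -46)
F = 1907/36 (F = (223 + 32*2)/(4*(7 + 2)) - 1*(-45) = (¼)*(223 + 64)/9 + 45 = (¼)*(⅑)*287 + 45 = 287/36 + 45 = 1907/36 ≈ 52.972)
n = -14653/36 (n = 1907/36 - 46*((1 - 1*(-2)) + 7) = 1907/36 - 46*((1 + 2) + 7) = 1907/36 - 46*(3 + 7) = 1907/36 - 46*10 = 1907/36 - 460 = -14653/36 ≈ -407.03)
-26383 - n = -26383 - 1*(-14653/36) = -26383 + 14653/36 = -935135/36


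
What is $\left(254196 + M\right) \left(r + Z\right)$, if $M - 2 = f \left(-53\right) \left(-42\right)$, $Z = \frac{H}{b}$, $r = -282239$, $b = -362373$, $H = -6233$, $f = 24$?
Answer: $- \frac{31462282122058508}{362373} \approx -8.6823 \cdot 10^{10}$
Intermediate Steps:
$Z = \frac{6233}{362373}$ ($Z = - \frac{6233}{-362373} = \left(-6233\right) \left(- \frac{1}{362373}\right) = \frac{6233}{362373} \approx 0.0172$)
$M = 53426$ ($M = 2 + 24 \left(-53\right) \left(-42\right) = 2 - -53424 = 2 + 53424 = 53426$)
$\left(254196 + M\right) \left(r + Z\right) = \left(254196 + 53426\right) \left(-282239 + \frac{6233}{362373}\right) = 307622 \left(- \frac{102275786914}{362373}\right) = - \frac{31462282122058508}{362373}$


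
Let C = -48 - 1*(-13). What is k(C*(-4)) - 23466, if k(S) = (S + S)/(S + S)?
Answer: -23465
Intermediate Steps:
C = -35 (C = -48 + 13 = -35)
k(S) = 1 (k(S) = (2*S)/((2*S)) = (2*S)*(1/(2*S)) = 1)
k(C*(-4)) - 23466 = 1 - 23466 = -23465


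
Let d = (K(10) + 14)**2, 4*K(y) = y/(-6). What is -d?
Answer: -26569/144 ≈ -184.51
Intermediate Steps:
K(y) = -y/24 (K(y) = (y/(-6))/4 = (y*(-1/6))/4 = (-y/6)/4 = -y/24)
d = 26569/144 (d = (-1/24*10 + 14)**2 = (-5/12 + 14)**2 = (163/12)**2 = 26569/144 ≈ 184.51)
-d = -1*26569/144 = -26569/144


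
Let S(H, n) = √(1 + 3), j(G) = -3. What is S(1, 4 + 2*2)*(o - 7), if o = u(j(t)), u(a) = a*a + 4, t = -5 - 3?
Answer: 12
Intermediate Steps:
t = -8
u(a) = 4 + a² (u(a) = a² + 4 = 4 + a²)
o = 13 (o = 4 + (-3)² = 4 + 9 = 13)
S(H, n) = 2 (S(H, n) = √4 = 2)
S(1, 4 + 2*2)*(o - 7) = 2*(13 - 7) = 2*6 = 12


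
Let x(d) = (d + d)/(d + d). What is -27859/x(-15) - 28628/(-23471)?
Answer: -653849961/23471 ≈ -27858.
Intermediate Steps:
x(d) = 1 (x(d) = (2*d)/((2*d)) = (2*d)*(1/(2*d)) = 1)
-27859/x(-15) - 28628/(-23471) = -27859/1 - 28628/(-23471) = -27859*1 - 28628*(-1/23471) = -27859 + 28628/23471 = -653849961/23471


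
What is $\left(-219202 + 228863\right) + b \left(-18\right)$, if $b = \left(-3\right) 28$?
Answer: $11173$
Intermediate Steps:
$b = -84$
$\left(-219202 + 228863\right) + b \left(-18\right) = \left(-219202 + 228863\right) - -1512 = 9661 + 1512 = 11173$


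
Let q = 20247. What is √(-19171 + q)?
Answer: 2*√269 ≈ 32.802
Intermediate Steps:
√(-19171 + q) = √(-19171 + 20247) = √1076 = 2*√269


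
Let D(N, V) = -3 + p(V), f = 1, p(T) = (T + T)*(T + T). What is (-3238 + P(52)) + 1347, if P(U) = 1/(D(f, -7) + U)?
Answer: -463294/245 ≈ -1891.0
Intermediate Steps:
p(T) = 4*T² (p(T) = (2*T)*(2*T) = 4*T²)
D(N, V) = -3 + 4*V²
P(U) = 1/(193 + U) (P(U) = 1/((-3 + 4*(-7)²) + U) = 1/((-3 + 4*49) + U) = 1/((-3 + 196) + U) = 1/(193 + U))
(-3238 + P(52)) + 1347 = (-3238 + 1/(193 + 52)) + 1347 = (-3238 + 1/245) + 1347 = -793309/245 + 1347 = -463294/245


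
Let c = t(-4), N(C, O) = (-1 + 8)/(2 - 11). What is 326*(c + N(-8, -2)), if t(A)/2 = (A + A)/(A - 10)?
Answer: 7498/63 ≈ 119.02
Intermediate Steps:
t(A) = 4*A/(-10 + A) (t(A) = 2*((A + A)/(A - 10)) = 2*((2*A)/(-10 + A)) = 2*(2*A/(-10 + A)) = 4*A/(-10 + A))
N(C, O) = -7/9 (N(C, O) = 7/(-9) = 7*(-⅑) = -7/9)
c = 8/7 (c = 4*(-4)/(-10 - 4) = 4*(-4)/(-14) = 4*(-4)*(-1/14) = 8/7 ≈ 1.1429)
326*(c + N(-8, -2)) = 326*(8/7 - 7/9) = 326*(23/63) = 7498/63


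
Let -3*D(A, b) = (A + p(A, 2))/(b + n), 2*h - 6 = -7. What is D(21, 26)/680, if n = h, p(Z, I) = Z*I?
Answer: -7/5780 ≈ -0.0012111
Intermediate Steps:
p(Z, I) = I*Z
h = -½ (h = 3 + (½)*(-7) = 3 - 7/2 = -½ ≈ -0.50000)
n = -½ ≈ -0.50000
D(A, b) = -A/(-½ + b) (D(A, b) = -(A + 2*A)/(3*(b - ½)) = -3*A/(3*(-½ + b)) = -A/(-½ + b))
D(21, 26)/680 = -2*21/(-1 + 2*26)/680 = -2*21/(-1 + 52)*(1/680) = -2*21/51*(1/680) = -2*21*1/51*(1/680) = -14/17*1/680 = -7/5780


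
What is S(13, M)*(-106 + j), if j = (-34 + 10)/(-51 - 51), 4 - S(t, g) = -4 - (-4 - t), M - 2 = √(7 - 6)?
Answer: 16182/17 ≈ 951.88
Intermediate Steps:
M = 3 (M = 2 + √(7 - 6) = 2 + √1 = 2 + 1 = 3)
S(t, g) = 4 - t (S(t, g) = 4 - (-4 - (-4 - t)) = 4 - (-4 + (4 + t)) = 4 - t)
j = 4/17 (j = -24/(-102) = -24*(-1/102) = 4/17 ≈ 0.23529)
S(13, M)*(-106 + j) = (4 - 1*13)*(-106 + 4/17) = (4 - 13)*(-1798/17) = -9*(-1798/17) = 16182/17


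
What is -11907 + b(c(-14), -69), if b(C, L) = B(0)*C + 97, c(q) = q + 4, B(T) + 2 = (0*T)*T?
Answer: -11790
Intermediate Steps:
B(T) = -2 (B(T) = -2 + (0*T)*T = -2 + 0*T = -2 + 0 = -2)
c(q) = 4 + q
b(C, L) = 97 - 2*C (b(C, L) = -2*C + 97 = 97 - 2*C)
-11907 + b(c(-14), -69) = -11907 + (97 - 2*(4 - 14)) = -11907 + (97 - 2*(-10)) = -11907 + (97 + 20) = -11907 + 117 = -11790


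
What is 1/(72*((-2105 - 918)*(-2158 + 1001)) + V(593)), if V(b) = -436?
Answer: 1/251827556 ≈ 3.9710e-9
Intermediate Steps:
1/(72*((-2105 - 918)*(-2158 + 1001)) + V(593)) = 1/(72*((-2105 - 918)*(-2158 + 1001)) - 436) = 1/(72*(-3023*(-1157)) - 436) = 1/(72*3497611 - 436) = 1/(251827992 - 436) = 1/251827556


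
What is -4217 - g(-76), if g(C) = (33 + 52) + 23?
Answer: -4325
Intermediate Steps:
g(C) = 108 (g(C) = 85 + 23 = 108)
-4217 - g(-76) = -4217 - 1*108 = -4217 - 108 = -4325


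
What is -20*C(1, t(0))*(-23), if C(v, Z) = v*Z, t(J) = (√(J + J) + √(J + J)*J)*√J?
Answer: 0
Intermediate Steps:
t(J) = √J*(√2*√J + √2*J^(3/2)) (t(J) = (√(2*J) + √(2*J)*J)*√J = (√2*√J + (√2*√J)*J)*√J = (√2*√J + √2*J^(3/2))*√J = √J*(√2*√J + √2*J^(3/2)))
C(v, Z) = Z*v
-20*C(1, t(0))*(-23) = -20*0*√2*(1 + 0)*(-23) = -20*0*√2*1*(-23) = -0*(-23) = -20*0*(-23) = 0*(-23) = 0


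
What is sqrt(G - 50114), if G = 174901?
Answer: sqrt(124787) ≈ 353.25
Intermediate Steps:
sqrt(G - 50114) = sqrt(174901 - 50114) = sqrt(124787)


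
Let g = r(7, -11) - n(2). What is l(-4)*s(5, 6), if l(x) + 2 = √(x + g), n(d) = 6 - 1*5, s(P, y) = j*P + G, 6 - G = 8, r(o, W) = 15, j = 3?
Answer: -26 + 13*√10 ≈ 15.110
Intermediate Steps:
G = -2 (G = 6 - 1*8 = 6 - 8 = -2)
s(P, y) = -2 + 3*P (s(P, y) = 3*P - 2 = -2 + 3*P)
n(d) = 1 (n(d) = 6 - 5 = 1)
g = 14 (g = 15 - 1*1 = 15 - 1 = 14)
l(x) = -2 + √(14 + x) (l(x) = -2 + √(x + 14) = -2 + √(14 + x))
l(-4)*s(5, 6) = (-2 + √(14 - 4))*(-2 + 3*5) = (-2 + √10)*(-2 + 15) = (-2 + √10)*13 = -26 + 13*√10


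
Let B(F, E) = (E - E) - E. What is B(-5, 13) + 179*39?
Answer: 6968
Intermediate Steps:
B(F, E) = -E (B(F, E) = 0 - E = -E)
B(-5, 13) + 179*39 = -1*13 + 179*39 = -13 + 6981 = 6968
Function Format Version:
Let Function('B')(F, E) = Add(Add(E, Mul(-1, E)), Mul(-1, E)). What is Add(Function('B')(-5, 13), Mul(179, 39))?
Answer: 6968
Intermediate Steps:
Function('B')(F, E) = Mul(-1, E) (Function('B')(F, E) = Add(0, Mul(-1, E)) = Mul(-1, E))
Add(Function('B')(-5, 13), Mul(179, 39)) = Add(Mul(-1, 13), Mul(179, 39)) = Add(-13, 6981) = 6968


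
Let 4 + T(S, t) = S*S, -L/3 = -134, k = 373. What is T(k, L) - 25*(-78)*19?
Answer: 176175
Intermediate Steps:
L = 402 (L = -3*(-134) = 402)
T(S, t) = -4 + S**2 (T(S, t) = -4 + S*S = -4 + S**2)
T(k, L) - 25*(-78)*19 = (-4 + 373**2) - 25*(-78)*19 = (-4 + 139129) - (-1950)*19 = 139125 - 1*(-37050) = 139125 + 37050 = 176175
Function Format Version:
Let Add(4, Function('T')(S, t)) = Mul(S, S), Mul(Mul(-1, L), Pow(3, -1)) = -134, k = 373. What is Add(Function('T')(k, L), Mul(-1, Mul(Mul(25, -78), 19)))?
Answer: 176175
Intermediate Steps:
L = 402 (L = Mul(-3, -134) = 402)
Function('T')(S, t) = Add(-4, Pow(S, 2)) (Function('T')(S, t) = Add(-4, Mul(S, S)) = Add(-4, Pow(S, 2)))
Add(Function('T')(k, L), Mul(-1, Mul(Mul(25, -78), 19))) = Add(Add(-4, Pow(373, 2)), Mul(-1, Mul(Mul(25, -78), 19))) = Add(Add(-4, 139129), Mul(-1, Mul(-1950, 19))) = Add(139125, Mul(-1, -37050)) = Add(139125, 37050) = 176175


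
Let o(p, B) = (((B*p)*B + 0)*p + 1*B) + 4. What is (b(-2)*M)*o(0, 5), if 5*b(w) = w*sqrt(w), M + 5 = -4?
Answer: 162*I*sqrt(2)/5 ≈ 45.82*I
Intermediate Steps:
M = -9 (M = -5 - 4 = -9)
b(w) = w**(3/2)/5 (b(w) = (w*sqrt(w))/5 = w**(3/2)/5)
o(p, B) = 4 + B + B**2*p**2 (o(p, B) = ((p*B**2 + 0)*p + B) + 4 = ((p*B**2)*p + B) + 4 = (B**2*p**2 + B) + 4 = (B + B**2*p**2) + 4 = 4 + B + B**2*p**2)
(b(-2)*M)*o(0, 5) = (((-2)**(3/2)/5)*(-9))*(4 + 5 + 5**2*0**2) = (((-2*I*sqrt(2))/5)*(-9))*(4 + 5 + 25*0) = (-2*I*sqrt(2)/5*(-9))*(4 + 5 + 0) = (18*I*sqrt(2)/5)*9 = 162*I*sqrt(2)/5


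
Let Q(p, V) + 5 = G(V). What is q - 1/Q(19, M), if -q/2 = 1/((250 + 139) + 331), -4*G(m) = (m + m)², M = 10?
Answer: 17/2520 ≈ 0.0067460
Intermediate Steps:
G(m) = -m² (G(m) = -(m + m)²/4 = -4*m²/4 = -m²)
Q(p, V) = -5 - V²
q = -1/360 (q = -2/((250 + 139) + 331) = -2/(389 + 331) = -2/720 = -2*1/720 = -1/360 ≈ -0.0027778)
q - 1/Q(19, M) = -1/360 - 1/(-5 - 1*10²) = -1/360 - 1/(-5 - 1*100) = -1/360 - 1/(-5 - 100) = -1/360 - 1/(-105) = -1/360 - 1*(-1/105) = -1/360 + 1/105 = 17/2520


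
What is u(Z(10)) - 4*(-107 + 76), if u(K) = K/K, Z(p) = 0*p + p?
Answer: 125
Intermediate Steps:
Z(p) = p (Z(p) = 0 + p = p)
u(K) = 1
u(Z(10)) - 4*(-107 + 76) = 1 - 4*(-107 + 76) = 1 - 4*(-31) = 1 - 1*(-124) = 1 + 124 = 125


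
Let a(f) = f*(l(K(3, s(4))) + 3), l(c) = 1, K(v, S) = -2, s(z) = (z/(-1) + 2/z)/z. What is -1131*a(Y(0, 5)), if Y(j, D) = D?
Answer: -22620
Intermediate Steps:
s(z) = (-z + 2/z)/z (s(z) = (z*(-1) + 2/z)/z = (-z + 2/z)/z)
a(f) = 4*f (a(f) = f*(1 + 3) = f*4 = 4*f)
-1131*a(Y(0, 5)) = -4524*5 = -1131*20 = -22620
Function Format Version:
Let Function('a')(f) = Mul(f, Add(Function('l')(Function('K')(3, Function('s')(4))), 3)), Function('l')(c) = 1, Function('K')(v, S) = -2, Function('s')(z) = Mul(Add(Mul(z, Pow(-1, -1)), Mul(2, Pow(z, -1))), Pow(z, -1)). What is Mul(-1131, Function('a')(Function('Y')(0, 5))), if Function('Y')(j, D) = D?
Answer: -22620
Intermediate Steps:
Function('s')(z) = Mul(Pow(z, -1), Add(Mul(-1, z), Mul(2, Pow(z, -1)))) (Function('s')(z) = Mul(Add(Mul(z, -1), Mul(2, Pow(z, -1))), Pow(z, -1)) = Mul(Add(Mul(-1, z), Mul(2, Pow(z, -1))), Pow(z, -1)) = Mul(Pow(z, -1), Add(Mul(-1, z), Mul(2, Pow(z, -1)))))
Function('a')(f) = Mul(4, f) (Function('a')(f) = Mul(f, Add(1, 3)) = Mul(f, 4) = Mul(4, f))
Mul(-1131, Function('a')(Function('Y')(0, 5))) = Mul(-1131, Mul(4, 5)) = Mul(-1131, 20) = -22620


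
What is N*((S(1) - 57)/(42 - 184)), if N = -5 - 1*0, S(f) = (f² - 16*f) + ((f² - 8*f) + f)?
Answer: -195/71 ≈ -2.7465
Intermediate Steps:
S(f) = -23*f + 2*f² (S(f) = (f² - 16*f) + (f² - 7*f) = -23*f + 2*f²)
N = -5 (N = -5 + 0 = -5)
N*((S(1) - 57)/(42 - 184)) = -5*(1*(-23 + 2*1) - 57)/(42 - 184) = -5*(1*(-23 + 2) - 57)/(-142) = -5*(1*(-21) - 57)*(-1)/142 = -5*(-21 - 57)*(-1)/142 = -(-390)*(-1)/142 = -5*39/71 = -195/71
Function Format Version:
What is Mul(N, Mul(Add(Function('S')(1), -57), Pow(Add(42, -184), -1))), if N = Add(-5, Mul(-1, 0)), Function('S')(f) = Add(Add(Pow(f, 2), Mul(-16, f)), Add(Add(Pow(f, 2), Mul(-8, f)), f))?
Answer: Rational(-195, 71) ≈ -2.7465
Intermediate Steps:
Function('S')(f) = Add(Mul(-23, f), Mul(2, Pow(f, 2))) (Function('S')(f) = Add(Add(Pow(f, 2), Mul(-16, f)), Add(Pow(f, 2), Mul(-7, f))) = Add(Mul(-23, f), Mul(2, Pow(f, 2))))
N = -5 (N = Add(-5, 0) = -5)
Mul(N, Mul(Add(Function('S')(1), -57), Pow(Add(42, -184), -1))) = Mul(-5, Mul(Add(Mul(1, Add(-23, Mul(2, 1))), -57), Pow(Add(42, -184), -1))) = Mul(-5, Mul(Add(Mul(1, Add(-23, 2)), -57), Pow(-142, -1))) = Mul(-5, Mul(Add(Mul(1, -21), -57), Rational(-1, 142))) = Mul(-5, Mul(Add(-21, -57), Rational(-1, 142))) = Mul(-5, Mul(-78, Rational(-1, 142))) = Mul(-5, Rational(39, 71)) = Rational(-195, 71)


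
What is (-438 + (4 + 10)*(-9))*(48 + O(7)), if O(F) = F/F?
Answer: -27636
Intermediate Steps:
O(F) = 1
(-438 + (4 + 10)*(-9))*(48 + O(7)) = (-438 + (4 + 10)*(-9))*(48 + 1) = (-438 + 14*(-9))*49 = (-438 - 126)*49 = -564*49 = -27636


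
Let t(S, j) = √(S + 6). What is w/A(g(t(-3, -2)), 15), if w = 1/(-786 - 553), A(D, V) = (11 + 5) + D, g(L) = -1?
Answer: -1/20085 ≈ -4.9788e-5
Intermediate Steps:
t(S, j) = √(6 + S)
A(D, V) = 16 + D
w = -1/1339 (w = 1/(-1339) = -1/1339 ≈ -0.00074683)
w/A(g(t(-3, -2)), 15) = -1/(1339*(16 - 1)) = -1/1339/15 = -1/1339*1/15 = -1/20085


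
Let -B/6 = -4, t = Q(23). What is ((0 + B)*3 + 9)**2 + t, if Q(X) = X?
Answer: 6584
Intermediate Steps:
t = 23
B = 24 (B = -6*(-4) = 24)
((0 + B)*3 + 9)**2 + t = ((0 + 24)*3 + 9)**2 + 23 = (24*3 + 9)**2 + 23 = (72 + 9)**2 + 23 = 81**2 + 23 = 6561 + 23 = 6584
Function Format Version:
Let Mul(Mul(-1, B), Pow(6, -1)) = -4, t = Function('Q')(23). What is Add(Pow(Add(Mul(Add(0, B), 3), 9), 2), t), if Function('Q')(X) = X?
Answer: 6584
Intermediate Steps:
t = 23
B = 24 (B = Mul(-6, -4) = 24)
Add(Pow(Add(Mul(Add(0, B), 3), 9), 2), t) = Add(Pow(Add(Mul(Add(0, 24), 3), 9), 2), 23) = Add(Pow(Add(Mul(24, 3), 9), 2), 23) = Add(Pow(Add(72, 9), 2), 23) = Add(Pow(81, 2), 23) = Add(6561, 23) = 6584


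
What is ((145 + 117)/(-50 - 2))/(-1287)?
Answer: 131/33462 ≈ 0.0039149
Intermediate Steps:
((145 + 117)/(-50 - 2))/(-1287) = -262/(1287*(-52)) = -262*(-1)/(1287*52) = -1/1287*(-131/26) = 131/33462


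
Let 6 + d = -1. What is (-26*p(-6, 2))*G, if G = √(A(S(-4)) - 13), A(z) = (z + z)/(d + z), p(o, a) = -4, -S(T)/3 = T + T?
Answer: 104*I*√2941/17 ≈ 331.77*I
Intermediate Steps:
S(T) = -6*T (S(T) = -3*(T + T) = -6*T)
d = -7 (d = -6 - 1 = -7)
A(z) = 2*z/(-7 + z) (A(z) = (z + z)/(-7 + z) = (2*z)/(-7 + z) = 2*z/(-7 + z))
G = I*√2941/17 (G = √(2*(-6*(-4))/(-7 - 6*(-4)) - 13) = √(2*24/(-7 + 24) - 13) = √(2*24/17 - 13) = √(2*24*(1/17) - 13) = √(48/17 - 13) = √(-173/17) = I*√2941/17 ≈ 3.1901*I)
(-26*p(-6, 2))*G = (-26*(-4))*(I*√2941/17) = 104*(I*√2941/17) = 104*I*√2941/17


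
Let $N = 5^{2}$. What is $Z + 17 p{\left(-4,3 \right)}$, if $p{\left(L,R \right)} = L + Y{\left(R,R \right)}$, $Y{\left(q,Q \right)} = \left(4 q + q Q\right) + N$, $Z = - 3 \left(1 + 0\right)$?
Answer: $711$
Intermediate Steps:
$N = 25$
$Z = -3$ ($Z = \left(-3\right) 1 = -3$)
$Y{\left(q,Q \right)} = 25 + 4 q + Q q$ ($Y{\left(q,Q \right)} = \left(4 q + q Q\right) + 25 = \left(4 q + Q q\right) + 25 = 25 + 4 q + Q q$)
$p{\left(L,R \right)} = 25 + L + R^{2} + 4 R$ ($p{\left(L,R \right)} = L + \left(25 + 4 R + R R\right) = L + \left(25 + 4 R + R^{2}\right) = L + \left(25 + R^{2} + 4 R\right) = 25 + L + R^{2} + 4 R$)
$Z + 17 p{\left(-4,3 \right)} = -3 + 17 \left(25 - 4 + 3^{2} + 4 \cdot 3\right) = -3 + 17 \left(25 - 4 + 9 + 12\right) = -3 + 17 \cdot 42 = -3 + 714 = 711$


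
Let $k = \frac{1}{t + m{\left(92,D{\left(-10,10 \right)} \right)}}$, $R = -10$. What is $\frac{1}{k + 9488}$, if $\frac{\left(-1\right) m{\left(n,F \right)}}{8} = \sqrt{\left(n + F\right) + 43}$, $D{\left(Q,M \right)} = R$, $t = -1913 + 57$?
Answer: $\frac{32607749312}{309382307862529} - \frac{40 \sqrt{5}}{309382307862529} \approx 0.0001054$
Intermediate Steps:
$t = -1856$
$D{\left(Q,M \right)} = -10$
$m{\left(n,F \right)} = - 8 \sqrt{43 + F + n}$ ($m{\left(n,F \right)} = - 8 \sqrt{\left(n + F\right) + 43} = - 8 \sqrt{\left(F + n\right) + 43} = - 8 \sqrt{43 + F + n}$)
$k = \frac{1}{-1856 - 40 \sqrt{5}}$ ($k = \frac{1}{-1856 - 8 \sqrt{43 - 10 + 92}} = \frac{1}{-1856 - 8 \sqrt{125}} = \frac{1}{-1856 - 8 \cdot 5 \sqrt{5}} = \frac{1}{-1856 - 40 \sqrt{5}} \approx -0.00051402$)
$\frac{1}{k + 9488} = \frac{1}{\left(- \frac{29}{53699} + \frac{5 \sqrt{5}}{429592}\right) + 9488} = \frac{1}{\frac{509496083}{53699} + \frac{5 \sqrt{5}}{429592}}$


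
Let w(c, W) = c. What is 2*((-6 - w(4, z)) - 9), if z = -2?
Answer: -38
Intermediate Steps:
2*((-6 - w(4, z)) - 9) = 2*((-6 - 1*4) - 9) = 2*((-6 - 4) - 9) = 2*(-10 - 9) = 2*(-19) = -38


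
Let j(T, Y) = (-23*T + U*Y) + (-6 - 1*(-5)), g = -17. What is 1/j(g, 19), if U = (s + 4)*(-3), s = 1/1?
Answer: 1/105 ≈ 0.0095238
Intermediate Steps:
s = 1
U = -15 (U = (1 + 4)*(-3) = 5*(-3) = -15)
j(T, Y) = -1 - 23*T - 15*Y (j(T, Y) = (-23*T - 15*Y) + (-6 - 1*(-5)) = (-23*T - 15*Y) + (-6 + 5) = (-23*T - 15*Y) - 1 = -1 - 23*T - 15*Y)
1/j(g, 19) = 1/(-1 - 23*(-17) - 15*19) = 1/(-1 + 391 - 285) = 1/105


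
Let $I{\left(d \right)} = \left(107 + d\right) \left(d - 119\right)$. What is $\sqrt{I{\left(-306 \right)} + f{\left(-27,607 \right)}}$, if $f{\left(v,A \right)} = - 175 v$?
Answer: $10 \sqrt{893} \approx 298.83$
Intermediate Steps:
$I{\left(d \right)} = \left(-119 + d\right) \left(107 + d\right)$ ($I{\left(d \right)} = \left(107 + d\right) \left(-119 + d\right) = \left(-119 + d\right) \left(107 + d\right)$)
$\sqrt{I{\left(-306 \right)} + f{\left(-27,607 \right)}} = \sqrt{\left(-12733 + \left(-306\right)^{2} - -3672\right) - -4725} = \sqrt{\left(-12733 + 93636 + 3672\right) + 4725} = \sqrt{84575 + 4725} = \sqrt{89300} = 10 \sqrt{893}$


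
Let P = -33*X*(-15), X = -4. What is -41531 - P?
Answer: -39551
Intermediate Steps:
P = -1980 (P = -33*(-4)*(-15) = 132*(-15) = -1980)
-41531 - P = -41531 - 1*(-1980) = -41531 + 1980 = -39551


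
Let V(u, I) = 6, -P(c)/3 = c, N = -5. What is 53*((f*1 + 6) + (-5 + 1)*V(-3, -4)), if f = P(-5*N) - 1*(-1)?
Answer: -4876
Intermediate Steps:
P(c) = -3*c
f = -74 (f = -(-15)*(-5) - 1*(-1) = -3*25 + 1 = -75 + 1 = -74)
53*((f*1 + 6) + (-5 + 1)*V(-3, -4)) = 53*((-74*1 + 6) + (-5 + 1)*6) = 53*((-74 + 6) - 4*6) = 53*(-68 - 24) = 53*(-92) = -4876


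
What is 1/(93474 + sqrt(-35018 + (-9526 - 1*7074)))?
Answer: 15579/1456240049 - I*sqrt(51618)/8737440294 ≈ 1.0698e-5 - 2.6003e-8*I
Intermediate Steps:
1/(93474 + sqrt(-35018 + (-9526 - 1*7074))) = 1/(93474 + sqrt(-35018 + (-9526 - 7074))) = 1/(93474 + sqrt(-35018 - 16600)) = 1/(93474 + sqrt(-51618)) = 1/(93474 + I*sqrt(51618))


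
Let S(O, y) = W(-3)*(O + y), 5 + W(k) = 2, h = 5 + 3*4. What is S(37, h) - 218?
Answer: -380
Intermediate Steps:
h = 17 (h = 5 + 12 = 17)
W(k) = -3 (W(k) = -5 + 2 = -3)
S(O, y) = -3*O - 3*y (S(O, y) = -3*(O + y) = -3*O - 3*y)
S(37, h) - 218 = (-3*37 - 3*17) - 218 = (-111 - 51) - 218 = -162 - 218 = -380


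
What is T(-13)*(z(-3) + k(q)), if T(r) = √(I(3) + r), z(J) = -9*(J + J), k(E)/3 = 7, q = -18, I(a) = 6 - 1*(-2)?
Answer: 75*I*√5 ≈ 167.71*I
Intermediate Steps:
I(a) = 8 (I(a) = 6 + 2 = 8)
k(E) = 21 (k(E) = 3*7 = 21)
z(J) = -18*J
T(r) = √(8 + r)
T(-13)*(z(-3) + k(q)) = √(8 - 13)*(-18*(-3) + 21) = √(-5)*(54 + 21) = (I*√5)*75 = 75*I*√5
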